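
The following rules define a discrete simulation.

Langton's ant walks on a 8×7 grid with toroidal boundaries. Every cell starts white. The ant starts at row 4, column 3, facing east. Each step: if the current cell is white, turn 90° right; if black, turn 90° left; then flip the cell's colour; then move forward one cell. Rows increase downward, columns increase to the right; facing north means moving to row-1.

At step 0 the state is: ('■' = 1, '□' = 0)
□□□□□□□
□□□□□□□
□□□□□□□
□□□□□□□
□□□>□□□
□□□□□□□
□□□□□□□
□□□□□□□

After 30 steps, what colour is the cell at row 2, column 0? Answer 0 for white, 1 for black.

step 0: □□□□□□□
□□□□□□□
□□□□□□□
□□□□□□□
□□□>□□□
□□□□□□□
□□□□□□□
□□□□□□□
step 1: □□□□□□□
□□□□□□□
□□□□□□□
□□□□□□□
□□□■□□□
□□□v□□□
□□□□□□□
□□□□□□□
step 2: □□□□□□□
□□□□□□□
□□□□□□□
□□□□□□□
□□□■□□□
□□<■□□□
□□□□□□□
□□□□□□□
step 3: □□□□□□□
□□□□□□□
□□□□□□□
□□□□□□□
□□^■□□□
□□■■□□□
□□□□□□□
□□□□□□□
step 4: □□□□□□□
□□□□□□□
□□□□□□□
□□□□□□□
□□■>□□□
□□■■□□□
□□□□□□□
□□□□□□□
step 5: □□□□□□□
□□□□□□□
□□□□□□□
□□□^□□□
□□■□□□□
□□■■□□□
□□□□□□□
□□□□□□□
step 6: □□□□□□□
□□□□□□□
□□□□□□□
□□□■>□□
□□■□□□□
□□■■□□□
□□□□□□□
□□□□□□□
step 7: □□□□□□□
□□□□□□□
□□□□□□□
□□□■■□□
□□■□v□□
□□■■□□□
□□□□□□□
□□□□□□□
step 8: □□□□□□□
□□□□□□□
□□□□□□□
□□□■■□□
□□■<■□□
□□■■□□□
□□□□□□□
□□□□□□□
step 9: □□□□□□□
□□□□□□□
□□□□□□□
□□□^■□□
□□■■■□□
□□■■□□□
□□□□□□□
□□□□□□□
step 10: □□□□□□□
□□□□□□□
□□□□□□□
□□<□■□□
□□■■■□□
□□■■□□□
□□□□□□□
□□□□□□□
step 11: □□□□□□□
□□□□□□□
□□^□□□□
□□■□■□□
□□■■■□□
□□■■□□□
□□□□□□□
□□□□□□□
step 12: □□□□□□□
□□□□□□□
□□■>□□□
□□■□■□□
□□■■■□□
□□■■□□□
□□□□□□□
□□□□□□□
step 13: □□□□□□□
□□□□□□□
□□■■□□□
□□■v■□□
□□■■■□□
□□■■□□□
□□□□□□□
□□□□□□□
step 14: □□□□□□□
□□□□□□□
□□■■□□□
□□<■■□□
□□■■■□□
□□■■□□□
□□□□□□□
□□□□□□□
step 15: □□□□□□□
□□□□□□□
□□■■□□□
□□□■■□□
□□v■■□□
□□■■□□□
□□□□□□□
□□□□□□□
step 16: □□□□□□□
□□□□□□□
□□■■□□□
□□□■■□□
□□□>■□□
□□■■□□□
□□□□□□□
□□□□□□□
step 17: □□□□□□□
□□□□□□□
□□■■□□□
□□□^■□□
□□□□■□□
□□■■□□□
□□□□□□□
□□□□□□□
step 18: □□□□□□□
□□□□□□□
□□■■□□□
□□<□■□□
□□□□■□□
□□■■□□□
□□□□□□□
□□□□□□□
step 19: □□□□□□□
□□□□□□□
□□^■□□□
□□■□■□□
□□□□■□□
□□■■□□□
□□□□□□□
□□□□□□□
step 20: □□□□□□□
□□□□□□□
□<□■□□□
□□■□■□□
□□□□■□□
□□■■□□□
□□□□□□□
□□□□□□□
step 21: □□□□□□□
□^□□□□□
□■□■□□□
□□■□■□□
□□□□■□□
□□■■□□□
□□□□□□□
□□□□□□□
step 22: □□□□□□□
□■>□□□□
□■□■□□□
□□■□■□□
□□□□■□□
□□■■□□□
□□□□□□□
□□□□□□□
step 23: □□□□□□□
□■■□□□□
□■v■□□□
□□■□■□□
□□□□■□□
□□■■□□□
□□□□□□□
□□□□□□□
step 24: □□□□□□□
□■■□□□□
□<■■□□□
□□■□■□□
□□□□■□□
□□■■□□□
□□□□□□□
□□□□□□□
step 25: □□□□□□□
□■■□□□□
□□■■□□□
□v■□■□□
□□□□■□□
□□■■□□□
□□□□□□□
□□□□□□□
step 26: □□□□□□□
□■■□□□□
□□■■□□□
<■■□■□□
□□□□■□□
□□■■□□□
□□□□□□□
□□□□□□□
step 27: □□□□□□□
□■■□□□□
^□■■□□□
■■■□■□□
□□□□■□□
□□■■□□□
□□□□□□□
□□□□□□□
step 28: □□□□□□□
□■■□□□□
■>■■□□□
■■■□■□□
□□□□■□□
□□■■□□□
□□□□□□□
□□□□□□□
step 29: □□□□□□□
□■■□□□□
■■■■□□□
■v■□■□□
□□□□■□□
□□■■□□□
□□□□□□□
□□□□□□□
step 30: □□□□□□□
□■■□□□□
■■■■□□□
■□>□■□□
□□□□■□□
□□■■□□□
□□□□□□□
□□□□□□□

1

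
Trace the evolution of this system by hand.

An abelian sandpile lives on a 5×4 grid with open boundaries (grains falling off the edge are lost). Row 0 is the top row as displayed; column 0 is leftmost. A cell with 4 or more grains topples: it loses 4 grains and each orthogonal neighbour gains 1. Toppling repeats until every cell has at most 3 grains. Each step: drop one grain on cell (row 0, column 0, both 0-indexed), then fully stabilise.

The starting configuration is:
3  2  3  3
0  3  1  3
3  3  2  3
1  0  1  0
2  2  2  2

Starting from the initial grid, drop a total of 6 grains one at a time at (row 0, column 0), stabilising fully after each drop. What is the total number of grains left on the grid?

step 0: 3  2  3  3
0  3  1  3
3  3  2  3
1  0  1  0
2  2  2  2
step 1: 0  3  3  3
1  3  1  3
3  3  2  3
1  0  1  0
2  2  2  2
step 2: 1  3  3  3
1  3  1  3
3  3  2  3
1  0  1  0
2  2  2  2
step 3: 2  3  3  3
1  3  1  3
3  3  2  3
1  0  1  0
2  2  2  2
step 4: 3  3  3  3
1  3  1  3
3  3  2  3
1  0  1  0
2  2  2  2
step 5: 2  2  2  1
0  3  1  2
1  2  1  1
2  1  2  1
2  2  2  2
step 6: 3  2  2  1
0  3  1  2
1  2  1  1
2  1  2  1
2  2  2  2

33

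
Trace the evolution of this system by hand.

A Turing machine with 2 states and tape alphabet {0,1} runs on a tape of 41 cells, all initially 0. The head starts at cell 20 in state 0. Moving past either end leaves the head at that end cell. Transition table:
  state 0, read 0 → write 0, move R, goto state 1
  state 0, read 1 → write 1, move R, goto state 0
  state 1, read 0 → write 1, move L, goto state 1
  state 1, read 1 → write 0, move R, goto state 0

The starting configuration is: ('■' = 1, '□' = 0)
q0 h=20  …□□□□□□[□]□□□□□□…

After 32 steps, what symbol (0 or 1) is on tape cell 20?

[0] q0 h=20  …□□□□□□[□]□□□□□□…
[1] q1 h=21  …□□□□□□[□]□□□□□□…
[2] q1 h=20  …□□□□□□[□]■□□□□□…
[3] q1 h=19  …□□□□□□[□]■■□□□□…
[4] q1 h=18  …□□□□□□[□]■■■□□□…
[5] q1 h=17  …□□□□□□[□]■■■■□□…
[6] q1 h=16  …□□□□□□[□]■■■■■□…
[7] q1 h=15  …□□□□□□[□]■■■■■■…
[8] q1 h=14  …□□□□□□[□]■■■■■■…
[9] q1 h=13  …□□□□□□[□]■■■■■■…
[10] q1 h=12  …□□□□□□[□]■■■■■■…
[11] q1 h=11  …□□□□□□[□]■■■■■■…
[12] q1 h=10  …□□□□□□[□]■■■■■■…
[13] q1 h= 9  …□□□□□□[□]■■■■■■…
[14] q1 h= 8  …□□□□□□[□]■■■■■■…
[15] q1 h= 7  …□□□□□□[□]■■■■■■…
[16] q1 h= 6  |□□□□□□[□]■■■■■■…
[17] q1 h= 5  |□□□□□[□]■■■■■■…
[18] q1 h= 4  |□□□□[□]■■■■■■…
[19] q1 h= 3  |□□□[□]■■■■■■…
[20] q1 h= 2  |□□[□]■■■■■■…
[21] q1 h= 1  |□[□]■■■■■■…
[22] q1 h= 0  |[□]■■■■■■…
[23] q1 h= 0  |[■]■■■■■■…
[24] q0 h= 1  |□[■]■■■■■■…
[25] q0 h= 2  |□■[■]■■■■■■…
[26] q0 h= 3  |□■■[■]■■■■■■…
[27] q0 h= 4  |□■■■[■]■■■■■■…
[28] q0 h= 5  |□■■■■[■]■■■■■■…
[29] q0 h= 6  |□■■■■■[■]■■■■■■…
[30] q0 h= 7  …■■■■■■[■]■■■■■■…
[31] q0 h= 8  …■■■■■■[■]■■■■■■…
[32] q0 h= 9  …■■■■■■[■]■■■■■■…

1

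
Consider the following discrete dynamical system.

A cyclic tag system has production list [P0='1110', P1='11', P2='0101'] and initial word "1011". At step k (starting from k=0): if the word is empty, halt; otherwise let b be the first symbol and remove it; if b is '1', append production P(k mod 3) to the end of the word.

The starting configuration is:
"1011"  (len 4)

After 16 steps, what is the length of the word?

28

[0] "1011"  (len 4)
[1] "0111110"  (len 7)
[2] "111110"  (len 6)
[3] "111100101"  (len 9)
[4] "111001011110"  (len 12)
[5] "1100101111011"  (len 13)
[6] "1001011110110101"  (len 16)
[7] "0010111101101011110"  (len 19)
[8] "010111101101011110"  (len 18)
[9] "10111101101011110"  (len 17)
[10] "01111011010111101110"  (len 20)
[11] "1111011010111101110"  (len 19)
[12] "1110110101111011100101"  (len 22)
[13] "1101101011110111001011110"  (len 25)
[14] "10110101111011100101111011"  (len 26)
[15] "01101011110111001011110110101"  (len 29)
[16] "1101011110111001011110110101"  (len 28)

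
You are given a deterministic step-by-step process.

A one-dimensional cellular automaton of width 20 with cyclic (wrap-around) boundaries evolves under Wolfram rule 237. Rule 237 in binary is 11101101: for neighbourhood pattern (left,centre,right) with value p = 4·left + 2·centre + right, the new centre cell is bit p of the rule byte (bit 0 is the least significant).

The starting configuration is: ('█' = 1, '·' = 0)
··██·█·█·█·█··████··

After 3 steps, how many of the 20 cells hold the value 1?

18

k=0  ··██·█·█·█·█··████··
k=1  █·██████████··████·█
k=2  ████████████··██████
k=3  ████████████··██████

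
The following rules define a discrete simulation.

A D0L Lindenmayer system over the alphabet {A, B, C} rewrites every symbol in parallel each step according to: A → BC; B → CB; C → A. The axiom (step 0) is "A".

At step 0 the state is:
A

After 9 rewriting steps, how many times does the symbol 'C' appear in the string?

0) A
1) BC
2) CBA
3) ACBBC
4) BCACBCBA
5) CBABCACBACBBC
6) ACBBCCBABCACBBCACBCBA
7) BCACBCBAACBBCCBABCACBCBABCACBACBBC
8) CBABCACBACBBCBCACBCBAACBBCCBABCACBACBBCCBABCACBBCACBCBA
9) ACBBCCBABCACBBCACBCBACBABCACBACBBCBCACBCBAACBBCCBABCACBBCACBCBAACBBCCBABCACBCBABCACBACBBC

34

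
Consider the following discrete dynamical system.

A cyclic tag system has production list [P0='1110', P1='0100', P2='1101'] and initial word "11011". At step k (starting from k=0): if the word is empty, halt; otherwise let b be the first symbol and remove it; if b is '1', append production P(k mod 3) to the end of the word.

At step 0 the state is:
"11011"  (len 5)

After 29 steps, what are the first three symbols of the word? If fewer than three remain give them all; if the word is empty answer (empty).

t=0: "11011"  (len 5)
t=1: "10111110"  (len 8)
t=2: "01111100100"  (len 11)
t=3: "1111100100"  (len 10)
t=4: "1111001001110"  (len 13)
t=5: "1110010011100100"  (len 16)
t=6: "1100100111001001101"  (len 19)
t=7: "1001001110010011011110"  (len 22)
t=8: "0010011100100110111100100"  (len 25)
t=9: "010011100100110111100100"  (len 24)
t=10: "10011100100110111100100"  (len 23)
t=11: "00111001001101111001000100"  (len 26)
t=12: "0111001001101111001000100"  (len 25)
t=13: "111001001101111001000100"  (len 24)
t=14: "110010011011110010001000100"  (len 27)
t=15: "100100110111100100010001001101"  (len 30)
t=16: "001001101111001000100010011011110"  (len 33)
t=17: "01001101111001000100010011011110"  (len 32)
t=18: "1001101111001000100010011011110"  (len 31)
t=19: "0011011110010001000100110111101110"  (len 34)
t=20: "011011110010001000100110111101110"  (len 33)
t=21: "11011110010001000100110111101110"  (len 32)
t=22: "10111100100010001001101111011101110"  (len 35)
t=23: "01111001000100010011011110111011100100"  (len 38)
t=24: "1111001000100010011011110111011100100"  (len 37)
t=25: "1110010001000100110111101110111001001110"  (len 40)
t=26: "1100100010001001101111011101110010011100100"  (len 43)
t=27: "1001000100010011011110111011100100111001001101"  (len 46)
t=28: "0010001000100110111101110111001001110010011011110"  (len 49)
t=29: "010001000100110111101110111001001110010011011110"  (len 48)

010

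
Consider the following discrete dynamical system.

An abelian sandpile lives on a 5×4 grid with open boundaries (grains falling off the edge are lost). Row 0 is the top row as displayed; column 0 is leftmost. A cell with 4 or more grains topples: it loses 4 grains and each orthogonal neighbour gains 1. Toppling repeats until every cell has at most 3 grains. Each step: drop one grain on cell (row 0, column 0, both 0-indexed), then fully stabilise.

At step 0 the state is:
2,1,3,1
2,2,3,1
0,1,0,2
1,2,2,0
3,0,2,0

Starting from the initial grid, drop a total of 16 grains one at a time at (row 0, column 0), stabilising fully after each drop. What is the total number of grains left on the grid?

29

t=0: 2,1,3,1
2,2,3,1
0,1,0,2
1,2,2,0
3,0,2,0
t=1: 3,1,3,1
2,2,3,1
0,1,0,2
1,2,2,0
3,0,2,0
t=2: 0,2,3,1
3,2,3,1
0,1,0,2
1,2,2,0
3,0,2,0
t=3: 1,2,3,1
3,2,3,1
0,1,0,2
1,2,2,0
3,0,2,0
t=4: 2,2,3,1
3,2,3,1
0,1,0,2
1,2,2,0
3,0,2,0
t=5: 3,2,3,1
3,2,3,1
0,1,0,2
1,2,2,0
3,0,2,0
t=6: 1,3,3,1
0,3,3,1
1,1,0,2
1,2,2,0
3,0,2,0
t=7: 2,3,3,1
0,3,3,1
1,1,0,2
1,2,2,0
3,0,2,0
t=8: 3,3,3,1
0,3,3,1
1,1,0,2
1,2,2,0
3,0,2,0
t=9: 1,2,1,2
2,1,1,2
1,2,1,2
1,2,2,0
3,0,2,0
t=10: 2,2,1,2
2,1,1,2
1,2,1,2
1,2,2,0
3,0,2,0
t=11: 3,2,1,2
2,1,1,2
1,2,1,2
1,2,2,0
3,0,2,0
t=12: 0,3,1,2
3,1,1,2
1,2,1,2
1,2,2,0
3,0,2,0
t=13: 1,3,1,2
3,1,1,2
1,2,1,2
1,2,2,0
3,0,2,0
t=14: 2,3,1,2
3,1,1,2
1,2,1,2
1,2,2,0
3,0,2,0
t=15: 3,3,1,2
3,1,1,2
1,2,1,2
1,2,2,0
3,0,2,0
t=16: 2,0,2,2
0,3,1,2
2,2,1,2
1,2,2,0
3,0,2,0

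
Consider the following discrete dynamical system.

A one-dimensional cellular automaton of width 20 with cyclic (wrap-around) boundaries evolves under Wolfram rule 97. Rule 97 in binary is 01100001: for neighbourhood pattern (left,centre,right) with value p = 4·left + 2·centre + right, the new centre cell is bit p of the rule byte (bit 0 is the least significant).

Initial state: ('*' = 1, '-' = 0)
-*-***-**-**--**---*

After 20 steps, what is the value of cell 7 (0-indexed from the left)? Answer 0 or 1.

t=0: -*-***-**-**--**---*
t=1: *-*--**-**-*---*-*--
t=2: -*----**-**--*--*---
t=3: ---**--**-*-------**
t=4: -*--*---**--*****--*
t=5: *-----*--*------*---
t=6: --***------****---*-
t=7: *---*-****----*-*---
t=8: --*--*---*-**--*--*-
t=9: *------*--*-*-------
t=10: --****-----*--*****-
t=11: *----*-***--------*-
t=12: --**--*--*-******--*
t=13: ---*------*-----*---
t=14: **---****---***---**
t=15: -*-*----*-*---*-*---
t=16: --*--**--*--*--*--**
t=17: ------*------------*
t=18: -****---**********--
t=19: ----*-*----------*-*
t=20: -**--*--********--*-

0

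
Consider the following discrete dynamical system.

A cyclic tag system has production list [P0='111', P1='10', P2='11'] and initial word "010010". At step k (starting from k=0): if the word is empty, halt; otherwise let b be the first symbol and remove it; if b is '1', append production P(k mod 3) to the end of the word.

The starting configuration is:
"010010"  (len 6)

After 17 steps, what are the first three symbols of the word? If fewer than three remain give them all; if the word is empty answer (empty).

k=0  "010010"  (len 6)
k=1  "10010"  (len 5)
k=2  "001010"  (len 6)
k=3  "01010"  (len 5)
k=4  "1010"  (len 4)
k=5  "01010"  (len 5)
k=6  "1010"  (len 4)
k=7  "010111"  (len 6)
k=8  "10111"  (len 5)
k=9  "011111"  (len 6)
k=10  "11111"  (len 5)
k=11  "111110"  (len 6)
k=12  "1111011"  (len 7)
k=13  "111011111"  (len 9)
k=14  "1101111110"  (len 10)
k=15  "10111111011"  (len 11)
k=16  "0111111011111"  (len 13)
k=17  "111111011111"  (len 12)

111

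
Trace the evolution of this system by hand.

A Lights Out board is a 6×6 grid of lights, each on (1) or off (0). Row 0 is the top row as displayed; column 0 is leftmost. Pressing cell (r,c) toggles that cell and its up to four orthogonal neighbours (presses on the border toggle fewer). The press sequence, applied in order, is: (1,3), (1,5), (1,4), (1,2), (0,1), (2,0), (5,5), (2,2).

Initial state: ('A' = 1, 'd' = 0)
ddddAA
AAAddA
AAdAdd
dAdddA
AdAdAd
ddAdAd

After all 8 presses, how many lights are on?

t=0: ddddAA
AAAddA
AAdAdd
dAdddA
AdAdAd
ddAdAd
t=1: dddAAA
AAdAAA
AAdddd
dAdddA
AdAdAd
ddAdAd
t=2: dddAAd
AAdAdd
AAdddA
dAdddA
AdAdAd
ddAdAd
t=3: dddAdd
AAddAA
AAddAA
dAdddA
AdAdAd
ddAdAd
t=4: ddAAdd
AdAAAA
AAAdAA
dAdddA
AdAdAd
ddAdAd
t=5: AAdAdd
AAAAAA
AAAdAA
dAdddA
AdAdAd
ddAdAd
t=6: AAdAdd
dAAAAA
ddAdAA
AAdddA
AdAdAd
ddAdAd
t=7: AAdAdd
dAAAAA
ddAdAA
AAdddA
AdAdAA
ddAddA
t=8: AAdAdd
dAdAAA
dAdAAA
AAAddA
AdAdAA
ddAddA

21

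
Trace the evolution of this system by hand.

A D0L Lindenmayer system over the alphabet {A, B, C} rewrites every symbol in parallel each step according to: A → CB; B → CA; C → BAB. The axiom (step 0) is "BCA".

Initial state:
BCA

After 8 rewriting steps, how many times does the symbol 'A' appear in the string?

725

step 0: BCA
step 1: CABABCB
step 2: BABCBCACBCABABCA
step 3: CACBCABABCABABCBBABCABABCBCACBCABABCB
step 4: BABCBBABCABABCBCACBCABABCBCACBCABABCACACBCABABCBCACBCABABCABABCBBABCABABCBCACBCABABCA
step 5: CACBCABABCACACBCABABCBCACBCABABCABABCBBABCABABCBCACBCABABC…ACBCABABCACACBCABABCBCACBCABABCABABCBBABCABABCBCACBCABABCB  (len 196)
step 6: BABCBBABCABABCBCACBCABABCBBABCBBABCABABCBCACBCABABCABABCBB…ACBCABABCACACBCABABCBCACBCABABCABABCBBABCABABCBCACBCABABCA  (len 451)
step 7: CACBCABABCACACBCABABCBCACBCABABCABABCBBABCABABCBCACBCABABC…ACBCABABCACACBCABABCBCACBCABABCABABCBBABCABABCBCACBCABABCB  (len 1039)
step 8: BABCBBABCABABCBCACBCABABCBBABCBBABCABABCBCACBCABABCABABCBB…ACBCABABCACACBCABABCBCACBCABABCABABCBBABCABABCBCACBCABABCA  (len 2392)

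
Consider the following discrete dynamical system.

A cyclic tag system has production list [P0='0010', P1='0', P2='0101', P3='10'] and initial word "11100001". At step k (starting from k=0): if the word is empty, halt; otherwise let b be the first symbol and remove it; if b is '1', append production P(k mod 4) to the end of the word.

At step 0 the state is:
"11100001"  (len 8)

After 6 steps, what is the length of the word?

[0] "11100001"  (len 8)
[1] "11000010010"  (len 11)
[2] "10000100100"  (len 11)
[3] "00001001000101"  (len 14)
[4] "0001001000101"  (len 13)
[5] "001001000101"  (len 12)
[6] "01001000101"  (len 11)

11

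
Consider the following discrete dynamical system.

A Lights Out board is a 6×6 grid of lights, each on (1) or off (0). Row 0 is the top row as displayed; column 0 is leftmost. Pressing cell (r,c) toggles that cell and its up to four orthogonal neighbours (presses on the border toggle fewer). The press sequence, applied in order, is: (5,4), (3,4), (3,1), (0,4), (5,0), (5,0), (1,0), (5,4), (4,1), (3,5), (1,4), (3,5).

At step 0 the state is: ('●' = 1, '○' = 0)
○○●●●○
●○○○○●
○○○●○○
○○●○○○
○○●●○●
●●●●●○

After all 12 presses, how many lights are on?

21

[0] ○○●●●○
●○○○○●
○○○●○○
○○●○○○
○○●●○●
●●●●●○
[1] ○○●●●○
●○○○○●
○○○●○○
○○●○○○
○○●●●●
●●●○○●
[2] ○○●●●○
●○○○○●
○○○●●○
○○●●●●
○○●●○●
●●●○○●
[3] ○○●●●○
●○○○○●
○●○●●○
●●○●●●
○●●●○●
●●●○○●
[4] ○○●○○●
●○○○●●
○●○●●○
●●○●●●
○●●●○●
●●●○○●
[5] ○○●○○●
●○○○●●
○●○●●○
●●○●●●
●●●●○●
○○●○○●
[6] ○○●○○●
●○○○●●
○●○●●○
●●○●●●
○●●●○●
●●●○○●
[7] ●○●○○●
○●○○●●
●●○●●○
●●○●●●
○●●●○●
●●●○○●
[8] ●○●○○●
○●○○●●
●●○●●○
●●○●●●
○●●●●●
●●●●●○
[9] ●○●○○●
○●○○●●
●●○●●○
●○○●●●
●○○●●●
●○●●●○
[10] ●○●○○●
○●○○●●
●●○●●●
●○○●○○
●○○●●○
●○●●●○
[11] ●○●○●●
○●○●○○
●●○●○●
●○○●○○
●○○●●○
●○●●●○
[12] ●○●○●●
○●○●○○
●●○●○○
●○○●●●
●○○●●●
●○●●●○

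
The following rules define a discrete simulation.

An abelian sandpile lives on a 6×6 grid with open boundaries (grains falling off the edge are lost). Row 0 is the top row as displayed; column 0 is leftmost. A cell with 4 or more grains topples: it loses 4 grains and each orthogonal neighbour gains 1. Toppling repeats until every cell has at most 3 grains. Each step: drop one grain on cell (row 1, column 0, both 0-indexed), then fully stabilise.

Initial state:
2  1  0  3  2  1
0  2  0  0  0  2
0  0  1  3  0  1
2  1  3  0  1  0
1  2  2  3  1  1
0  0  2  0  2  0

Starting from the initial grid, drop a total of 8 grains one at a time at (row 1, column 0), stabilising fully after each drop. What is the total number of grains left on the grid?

43

gen 0: 2  1  0  3  2  1
0  2  0  0  0  2
0  0  1  3  0  1
2  1  3  0  1  0
1  2  2  3  1  1
0  0  2  0  2  0
gen 1: 2  1  0  3  2  1
1  2  0  0  0  2
0  0  1  3  0  1
2  1  3  0  1  0
1  2  2  3  1  1
0  0  2  0  2  0
gen 2: 2  1  0  3  2  1
2  2  0  0  0  2
0  0  1  3  0  1
2  1  3  0  1  0
1  2  2  3  1  1
0  0  2  0  2  0
gen 3: 2  1  0  3  2  1
3  2  0  0  0  2
0  0  1  3  0  1
2  1  3  0  1  0
1  2  2  3  1  1
0  0  2  0  2  0
gen 4: 3  1  0  3  2  1
0  3  0  0  0  2
1  0  1  3  0  1
2  1  3  0  1  0
1  2  2  3  1  1
0  0  2  0  2  0
gen 5: 3  1  0  3  2  1
1  3  0  0  0  2
1  0  1  3  0  1
2  1  3  0  1  0
1  2  2  3  1  1
0  0  2  0  2  0
gen 6: 3  1  0  3  2  1
2  3  0  0  0  2
1  0  1  3  0  1
2  1  3  0  1  0
1  2  2  3  1  1
0  0  2  0  2  0
gen 7: 3  1  0  3  2  1
3  3  0  0  0  2
1  0  1  3  0  1
2  1  3  0  1  0
1  2  2  3  1  1
0  0  2  0  2  0
gen 8: 0  3  0  3  2  1
2  0  1  0  0  2
2  1  1  3  0  1
2  1  3  0  1  0
1  2  2  3  1  1
0  0  2  0  2  0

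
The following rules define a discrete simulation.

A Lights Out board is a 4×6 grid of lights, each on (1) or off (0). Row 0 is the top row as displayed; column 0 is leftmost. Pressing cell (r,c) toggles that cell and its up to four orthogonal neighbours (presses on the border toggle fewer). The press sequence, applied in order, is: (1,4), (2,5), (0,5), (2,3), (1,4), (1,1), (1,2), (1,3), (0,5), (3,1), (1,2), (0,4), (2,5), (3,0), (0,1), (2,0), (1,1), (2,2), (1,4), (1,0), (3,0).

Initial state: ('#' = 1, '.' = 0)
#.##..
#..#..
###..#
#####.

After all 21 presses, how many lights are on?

k=0  #.##..
#..#..
###..#
#####.
k=1  #.###.
#...##
###.##
#####.
k=2  #.###.
#...#.
###...
######
k=3  #.##.#
#...##
###...
######
k=4  #.##.#
#..###
##.##.
###.##
k=5  #.####
#.....
##.#..
###.##
k=6  ######
.##...
#..#..
###.##
k=7  ##.###
...#..
#.##..
###.##
k=8  ##..##
..#.#.
#.#...
###.##
k=9  ##....
..#.##
#.#...
###.##
k=10  ##....
..#.##
###...
....##
k=11  ###...
.#.###
##....
....##
k=12  ######
.#.#.#
##....
....##
k=13  ######
.#.#..
##..##
....#.
k=14  ######
.#.#..
.#..##
##..#.
k=15  ...###
...#..
.#..##
##..#.
k=16  ...###
#..#..
#...##
.#..#.
k=17  .#.###
.###..
##..##
.#..#.
k=18  .#.###
.#.#..
#.####
.##.#.
k=19  .#.#.#
.#..##
#.##.#
.##.#.
k=20  ##.#.#
#...##
..##.#
.##.#.
k=21  ##.#.#
#...##
#.##.#
#.#.#.

14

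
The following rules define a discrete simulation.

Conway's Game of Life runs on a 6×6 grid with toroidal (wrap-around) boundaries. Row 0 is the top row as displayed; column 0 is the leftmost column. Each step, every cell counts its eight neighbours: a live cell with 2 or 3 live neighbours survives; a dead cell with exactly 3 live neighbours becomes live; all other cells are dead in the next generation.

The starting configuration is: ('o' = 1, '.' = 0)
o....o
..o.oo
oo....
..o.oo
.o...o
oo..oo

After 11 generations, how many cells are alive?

1

t=0: o....o
..o.oo
oo....
..o.oo
.o...o
oo..oo
t=1: ...o..
....o.
ooo...
..o.oo
.ooo..
.o..o.
t=2: ...oo.
.ooo..
ooo.o.
....oo
oo...o
.o..o.
t=3: .o..o.
o....o
o...o.
..ooo.
.o....
.oooo.
t=4: .o..o.
oo..o.
oo..o.
.ooooo
.o....
oo.oo.
t=5: ....o.
..ooo.
......
...ooo
......
oo.ooo
t=6: oo....
...oo.
..o..o
....o.
..o...
o..ooo
t=7: ooo...
oooooo
.....o
...o..
......
o.oooo
t=8: ......
...oo.
.o...o
......
..o..o
o.oooo
t=9: ..o...
....o.
....o.
o.....
ooo..o
oooooo
t=10: o.o...
...o..
.....o
o.....
......
....o.
t=11: ...o..
......
......
......
......
......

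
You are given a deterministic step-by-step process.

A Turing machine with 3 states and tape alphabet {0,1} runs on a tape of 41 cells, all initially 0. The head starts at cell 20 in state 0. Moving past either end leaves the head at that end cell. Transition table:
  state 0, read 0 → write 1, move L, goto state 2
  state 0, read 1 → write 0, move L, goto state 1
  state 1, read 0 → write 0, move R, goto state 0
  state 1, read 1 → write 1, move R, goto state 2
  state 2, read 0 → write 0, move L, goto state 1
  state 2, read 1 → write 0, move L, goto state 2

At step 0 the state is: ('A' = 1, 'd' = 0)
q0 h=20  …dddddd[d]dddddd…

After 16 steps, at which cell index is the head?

14

t=0: q0 h=20  …dddddd[d]dddddd…
t=1: q2 h=19  …dddddd[d]Addddd…
t=2: q1 h=18  …dddddd[d]dAdddd…
t=3: q0 h=19  …dddddd[d]Addddd…
t=4: q2 h=18  …dddddd[d]AAdddd…
t=5: q1 h=17  …dddddd[d]dAAddd…
t=6: q0 h=18  …dddddd[d]AAdddd…
t=7: q2 h=17  …dddddd[d]AAAddd…
t=8: q1 h=16  …dddddd[d]dAAAdd…
t=9: q0 h=17  …dddddd[d]AAAddd…
t=10: q2 h=16  …dddddd[d]AAAAdd…
t=11: q1 h=15  …dddddd[d]dAAAAd…
t=12: q0 h=16  …dddddd[d]AAAAdd…
t=13: q2 h=15  …dddddd[d]AAAAAd…
t=14: q1 h=14  …dddddd[d]dAAAAA…
t=15: q0 h=15  …dddddd[d]AAAAAd…
t=16: q2 h=14  …dddddd[d]AAAAAA…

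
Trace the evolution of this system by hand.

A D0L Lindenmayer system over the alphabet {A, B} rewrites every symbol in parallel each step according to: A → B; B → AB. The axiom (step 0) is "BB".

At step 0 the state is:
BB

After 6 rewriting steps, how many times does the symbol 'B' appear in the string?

26

k=0  BB
k=1  ABAB
k=2  BABBAB
k=3  ABBABABBAB
k=4  BABABBABBABABBAB
k=5  ABBABBABABBABABBABBABABBAB
k=6  BABABBABABBABBABABBABBABABBABABBABBABABBAB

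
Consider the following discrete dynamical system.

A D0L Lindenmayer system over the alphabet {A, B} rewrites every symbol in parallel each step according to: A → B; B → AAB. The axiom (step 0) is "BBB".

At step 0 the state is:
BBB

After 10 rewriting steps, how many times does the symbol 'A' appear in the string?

2046

gen 0: BBB
gen 1: AABAABAAB
gen 2: BBAABBBAABBBAAB
gen 3: AABAABBBAABAABAABBBAABAABAABBBAAB
gen 4: BBAABBBAABAABAABBBAABBBAABBBAABAABAABBBAABBBAABBBAABAABAABBBAAB
gen 5: AABAABBBAABAABAABBBAABBBAABBBAABAABAABBBAABAABAABBBAABAABA…BAABAABAABBBAABAABAABBBAABAABAABBBAABBBAABBBAABAABAABBBAAB  (len 129)
gen 6: BBAABBBAABAABAABBBAABBBAABBBAABAABAABBBAABAABAABBBAABAABAA…BAABAABAABBBAABAABAABBBAABAABAABBBAABBBAABBBAABAABAABBBAAB  (len 255)
gen 7: AABAABBBAABAABAABBBAABBBAABBBAABAABAABBBAABAABAABBBAABAABA…BAABAABAABBBAABAABAABBBAABAABAABBBAABBBAABBBAABAABAABBBAAB  (len 513)
gen 8: BBAABBBAABAABAABBBAABBBAABBBAABAABAABBBAABAABAABBBAABAABAA…BAABAABAABBBAABAABAABBBAABAABAABBBAABBBAABBBAABAABAABBBAAB  (len 1023)
gen 9: AABAABBBAABAABAABBBAABBBAABBBAABAABAABBBAABAABAABBBAABAABA…BAABAABAABBBAABAABAABBBAABAABAABBBAABBBAABBBAABAABAABBBAAB  (len 2049)
gen 10: BBAABBBAABAABAABBBAABBBAABBBAABAABAABBBAABAABAABBBAABAABAA…BAABAABAABBBAABAABAABBBAABAABAABBBAABBBAABBBAABAABAABBBAAB  (len 4095)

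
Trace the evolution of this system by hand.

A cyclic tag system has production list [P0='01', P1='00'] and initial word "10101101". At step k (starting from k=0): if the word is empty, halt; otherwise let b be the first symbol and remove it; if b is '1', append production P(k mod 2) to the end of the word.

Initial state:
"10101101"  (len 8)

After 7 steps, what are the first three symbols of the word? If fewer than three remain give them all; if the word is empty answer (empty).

101

step 0: "10101101"  (len 8)
step 1: "010110101"  (len 9)
step 2: "10110101"  (len 8)
step 3: "011010101"  (len 9)
step 4: "11010101"  (len 8)
step 5: "101010101"  (len 9)
step 6: "0101010100"  (len 10)
step 7: "101010100"  (len 9)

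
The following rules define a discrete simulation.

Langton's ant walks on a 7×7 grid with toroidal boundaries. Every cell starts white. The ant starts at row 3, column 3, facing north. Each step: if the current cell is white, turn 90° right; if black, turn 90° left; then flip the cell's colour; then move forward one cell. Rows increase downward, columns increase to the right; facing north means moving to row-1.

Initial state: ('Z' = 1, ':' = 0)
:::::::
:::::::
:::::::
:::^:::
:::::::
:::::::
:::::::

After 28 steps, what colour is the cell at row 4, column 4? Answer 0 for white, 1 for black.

[0] :::::::
:::::::
:::::::
:::^:::
:::::::
:::::::
:::::::
[1] :::::::
:::::::
:::::::
:::Z>::
:::::::
:::::::
:::::::
[2] :::::::
:::::::
:::::::
:::ZZ::
::::v::
:::::::
:::::::
[3] :::::::
:::::::
:::::::
:::ZZ::
:::<Z::
:::::::
:::::::
[4] :::::::
:::::::
:::::::
:::^Z::
:::ZZ::
:::::::
:::::::
[5] :::::::
:::::::
:::::::
::<:Z::
:::ZZ::
:::::::
:::::::
[6] :::::::
:::::::
::^::::
::Z:Z::
:::ZZ::
:::::::
:::::::
[7] :::::::
:::::::
::Z>:::
::Z:Z::
:::ZZ::
:::::::
:::::::
[8] :::::::
:::::::
::ZZ:::
::ZvZ::
:::ZZ::
:::::::
:::::::
[9] :::::::
:::::::
::ZZ:::
::<ZZ::
:::ZZ::
:::::::
:::::::
[10] :::::::
:::::::
::ZZ:::
:::ZZ::
::vZZ::
:::::::
:::::::
[11] :::::::
:::::::
::ZZ:::
:::ZZ::
:<ZZZ::
:::::::
:::::::
[12] :::::::
:::::::
::ZZ:::
:^:ZZ::
:ZZZZ::
:::::::
:::::::
[13] :::::::
:::::::
::ZZ:::
:Z>ZZ::
:ZZZZ::
:::::::
:::::::
[14] :::::::
:::::::
::ZZ:::
:ZZZZ::
:ZvZZ::
:::::::
:::::::
[15] :::::::
:::::::
::ZZ:::
:ZZZZ::
:Z:>Z::
:::::::
:::::::
[16] :::::::
:::::::
::ZZ:::
:ZZ^Z::
:Z::Z::
:::::::
:::::::
[17] :::::::
:::::::
::ZZ:::
:Z<:Z::
:Z::Z::
:::::::
:::::::
[18] :::::::
:::::::
::ZZ:::
:Z::Z::
:Zv:Z::
:::::::
:::::::
[19] :::::::
:::::::
::ZZ:::
:Z::Z::
:<Z:Z::
:::::::
:::::::
[20] :::::::
:::::::
::ZZ:::
:Z::Z::
::Z:Z::
:v:::::
:::::::
[21] :::::::
:::::::
::ZZ:::
:Z::Z::
::Z:Z::
<Z:::::
:::::::
[22] :::::::
:::::::
::ZZ:::
:Z::Z::
^:Z:Z::
ZZ:::::
:::::::
[23] :::::::
:::::::
::ZZ:::
:Z::Z::
Z>Z:Z::
ZZ:::::
:::::::
[24] :::::::
:::::::
::ZZ:::
:Z::Z::
ZZZ:Z::
Zv:::::
:::::::
[25] :::::::
:::::::
::ZZ:::
:Z::Z::
ZZZ:Z::
Z:>::::
:::::::
[26] :::::::
:::::::
::ZZ:::
:Z::Z::
ZZZ:Z::
Z:Z::::
::v::::
[27] :::::::
:::::::
::ZZ:::
:Z::Z::
ZZZ:Z::
Z:Z::::
:<Z::::
[28] :::::::
:::::::
::ZZ:::
:Z::Z::
ZZZ:Z::
Z^Z::::
:ZZ::::

1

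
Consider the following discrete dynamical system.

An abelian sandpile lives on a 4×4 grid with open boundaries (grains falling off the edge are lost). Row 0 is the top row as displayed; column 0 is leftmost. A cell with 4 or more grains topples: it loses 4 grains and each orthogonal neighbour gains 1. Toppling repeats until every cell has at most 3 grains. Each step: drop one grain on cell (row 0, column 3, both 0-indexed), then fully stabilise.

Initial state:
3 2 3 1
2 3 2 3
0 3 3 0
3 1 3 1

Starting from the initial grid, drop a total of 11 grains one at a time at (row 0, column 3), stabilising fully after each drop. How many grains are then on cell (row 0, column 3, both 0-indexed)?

step 0: 3 2 3 1
2 3 2 3
0 3 3 0
3 1 3 1
step 1: 3 2 3 2
2 3 2 3
0 3 3 0
3 1 3 1
step 2: 3 2 3 3
2 3 2 3
0 3 3 0
3 1 3 1
step 3: 1 1 2 2
0 3 2 1
2 1 2 2
3 3 0 2
step 4: 1 1 2 3
0 3 2 1
2 1 2 2
3 3 0 2
step 5: 1 1 3 0
0 3 2 2
2 1 2 2
3 3 0 2
step 6: 1 1 3 1
0 3 2 2
2 1 2 2
3 3 0 2
step 7: 1 1 3 2
0 3 2 2
2 1 2 2
3 3 0 2
step 8: 1 1 3 3
0 3 2 2
2 1 2 2
3 3 0 2
step 9: 1 2 0 1
0 3 3 3
2 1 2 2
3 3 0 2
step 10: 1 2 0 2
0 3 3 3
2 1 2 2
3 3 0 2
step 11: 1 2 0 3
0 3 3 3
2 1 2 2
3 3 0 2

3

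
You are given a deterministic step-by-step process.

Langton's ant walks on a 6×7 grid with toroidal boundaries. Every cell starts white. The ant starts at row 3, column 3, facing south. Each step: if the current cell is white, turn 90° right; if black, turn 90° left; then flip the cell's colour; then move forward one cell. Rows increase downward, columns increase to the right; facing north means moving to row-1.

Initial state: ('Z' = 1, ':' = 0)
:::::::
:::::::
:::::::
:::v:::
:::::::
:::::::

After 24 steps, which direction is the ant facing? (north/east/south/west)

north

k=0  :::::::
:::::::
:::::::
:::v:::
:::::::
:::::::
k=1  :::::::
:::::::
:::::::
::<Z:::
:::::::
:::::::
k=2  :::::::
:::::::
::^::::
::ZZ:::
:::::::
:::::::
k=3  :::::::
:::::::
::Z>:::
::ZZ:::
:::::::
:::::::
k=4  :::::::
:::::::
::ZZ:::
::Zv:::
:::::::
:::::::
k=5  :::::::
:::::::
::ZZ:::
::Z:>::
:::::::
:::::::
k=6  :::::::
:::::::
::ZZ:::
::Z:Z::
::::v::
:::::::
k=7  :::::::
:::::::
::ZZ:::
::Z:Z::
:::<Z::
:::::::
k=8  :::::::
:::::::
::ZZ:::
::Z^Z::
:::ZZ::
:::::::
k=9  :::::::
:::::::
::ZZ:::
::ZZ>::
:::ZZ::
:::::::
k=10  :::::::
:::::::
::ZZ^::
::ZZ:::
:::ZZ::
:::::::
k=11  :::::::
:::::::
::ZZZ>:
::ZZ:::
:::ZZ::
:::::::
k=12  :::::::
:::::::
::ZZZZ:
::ZZ:v:
:::ZZ::
:::::::
k=13  :::::::
:::::::
::ZZZZ:
::ZZ<Z:
:::ZZ::
:::::::
k=14  :::::::
:::::::
::ZZ^Z:
::ZZZZ:
:::ZZ::
:::::::
k=15  :::::::
:::::::
::Z<:Z:
::ZZZZ:
:::ZZ::
:::::::
k=16  :::::::
:::::::
::Z::Z:
::ZvZZ:
:::ZZ::
:::::::
k=17  :::::::
:::::::
::Z::Z:
::Z:>Z:
:::ZZ::
:::::::
k=18  :::::::
:::::::
::Z:^Z:
::Z::Z:
:::ZZ::
:::::::
k=19  :::::::
:::::::
::Z:Z>:
::Z::Z:
:::ZZ::
:::::::
k=20  :::::::
:::::^:
::Z:Z::
::Z::Z:
:::ZZ::
:::::::
k=21  :::::::
:::::Z>
::Z:Z::
::Z::Z:
:::ZZ::
:::::::
k=22  :::::::
:::::ZZ
::Z:Z:v
::Z::Z:
:::ZZ::
:::::::
k=23  :::::::
:::::ZZ
::Z:Z<Z
::Z::Z:
:::ZZ::
:::::::
k=24  :::::::
:::::^Z
::Z:ZZZ
::Z::Z:
:::ZZ::
:::::::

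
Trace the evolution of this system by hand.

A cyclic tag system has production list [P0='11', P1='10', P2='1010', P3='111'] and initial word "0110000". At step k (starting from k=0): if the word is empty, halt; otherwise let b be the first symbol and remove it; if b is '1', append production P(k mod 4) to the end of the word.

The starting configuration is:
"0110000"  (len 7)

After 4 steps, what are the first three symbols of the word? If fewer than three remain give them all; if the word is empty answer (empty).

k=0  "0110000"  (len 7)
k=1  "110000"  (len 6)
k=2  "1000010"  (len 7)
k=3  "0000101010"  (len 10)
k=4  "000101010"  (len 9)

000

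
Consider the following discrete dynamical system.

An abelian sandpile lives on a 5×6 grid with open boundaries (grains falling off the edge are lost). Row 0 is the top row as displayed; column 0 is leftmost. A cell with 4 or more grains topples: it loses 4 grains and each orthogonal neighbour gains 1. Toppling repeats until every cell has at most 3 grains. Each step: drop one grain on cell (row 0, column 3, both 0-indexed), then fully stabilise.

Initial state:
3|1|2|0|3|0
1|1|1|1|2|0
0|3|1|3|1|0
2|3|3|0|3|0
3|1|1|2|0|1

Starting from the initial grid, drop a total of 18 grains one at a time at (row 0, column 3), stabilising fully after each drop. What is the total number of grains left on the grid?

t=0: 3|1|2|0|3|0
1|1|1|1|2|0
0|3|1|3|1|0
2|3|3|0|3|0
3|1|1|2|0|1
t=1: 3|1|2|1|3|0
1|1|1|1|2|0
0|3|1|3|1|0
2|3|3|0|3|0
3|1|1|2|0|1
t=2: 3|1|2|2|3|0
1|1|1|1|2|0
0|3|1|3|1|0
2|3|3|0|3|0
3|1|1|2|0|1
t=3: 3|1|2|3|3|0
1|1|1|1|2|0
0|3|1|3|1|0
2|3|3|0|3|0
3|1|1|2|0|1
t=4: 3|1|3|1|0|1
1|1|1|2|3|0
0|3|1|3|1|0
2|3|3|0|3|0
3|1|1|2|0|1
t=5: 3|1|3|2|0|1
1|1|1|2|3|0
0|3|1|3|1|0
2|3|3|0|3|0
3|1|1|2|0|1
t=6: 3|1|3|3|0|1
1|1|1|2|3|0
0|3|1|3|1|0
2|3|3|0|3|0
3|1|1|2|0|1
t=7: 3|2|0|1|1|1
1|1|2|3|3|0
0|3|1|3|1|0
2|3|3|0|3|0
3|1|1|2|0|1
t=8: 3|2|0|2|1|1
1|1|2|3|3|0
0|3|1|3|1|0
2|3|3|0|3|0
3|1|1|2|0|1
t=9: 3|2|0|3|1|1
1|1|2|3|3|0
0|3|1|3|1|0
2|3|3|0|3|0
3|1|1|2|0|1
t=10: 3|2|1|1|3|1
1|1|3|2|0|1
0|3|2|0|3|0
2|3|3|1|3|0
3|1|1|2|0|1
t=11: 3|2|1|2|3|1
1|1|3|2|0|1
0|3|2|0|3|0
2|3|3|1|3|0
3|1|1|2|0|1
t=12: 3|2|1|3|3|1
1|1|3|2|0|1
0|3|2|0|3|0
2|3|3|1|3|0
3|1|1|2|0|1
t=13: 3|2|2|1|0|2
1|1|3|3|1|1
0|3|2|0|3|0
2|3|3|1|3|0
3|1|1|2|0|1
t=14: 3|2|2|2|0|2
1|1|3|3|1|1
0|3|2|0|3|0
2|3|3|1|3|0
3|1|1|2|0|1
t=15: 3|2|2|3|0|2
1|1|3|3|1|1
0|3|2|0|3|0
2|3|3|1|3|0
3|1|1|2|0|1
t=16: 3|3|0|2|1|2
1|2|1|1|2|1
0|3|3|1|3|0
2|3|3|1|3|0
3|1|1|2|0|1
t=17: 3|3|0|3|1|2
1|2|1|1|2|1
0|3|3|1|3|0
2|3|3|1|3|0
3|1|1|2|0|1
t=18: 3|3|1|0|2|2
1|2|1|2|2|1
0|3|3|1|3|0
2|3|3|1|3|0
3|1|1|2|0|1

50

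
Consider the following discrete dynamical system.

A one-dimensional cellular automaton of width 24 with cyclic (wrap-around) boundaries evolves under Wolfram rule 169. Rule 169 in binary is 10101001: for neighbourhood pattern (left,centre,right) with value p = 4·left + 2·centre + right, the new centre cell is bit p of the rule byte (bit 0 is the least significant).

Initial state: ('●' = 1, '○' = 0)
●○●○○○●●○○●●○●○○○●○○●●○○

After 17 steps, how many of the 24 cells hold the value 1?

15

0) ●○●○○○●●○○●●○●○○○●○○●●○○
1) ○●○○●○●○○○●○●○○●○○○○●○○○
2) ○○○○○●○○●○○●○○○○○●●○○○●●
3) ○●●●○○○○○○○○○●●●○●○○●○●○
4) ○●●○○●●●●●●●○●●○●○○○○●○○
5) ○●○○○●●●●●●○●●○●○○●●○○○●
6) ●○○●○●●●●●○●●○●○○○●○○●○○
7) ○○○○●●●●●○●●○●○○●○○○○○○○
8) ●●●○●●●●○●●○●○○○○○●●●●●●
9) ●●○●●●●○●●○●○○●●●○●●●●●●
10) ●○●●●●○●●○●○○○●●○●●●●●●●
11) ○●●●●○●●○●○○●○●○●●●●●●●●
12) ●●●●○●●○●○○○○●○●●●●●●●●○
13) ●●●○●●○●○○●●○○●●●●●●●●○●
14) ●●○●●○●○○○●○○○●●●●●●●○●●
15) ●○●●○●○○●○○○●○●●●●●●○●●●
16) ○●●○●○○○○○●○○●●●●●●○●●●●
17) ●●○●○○●●●○○○○●●●●●○●●●●○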